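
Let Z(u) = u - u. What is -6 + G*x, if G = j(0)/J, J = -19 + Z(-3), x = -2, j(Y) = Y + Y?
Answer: -6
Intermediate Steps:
Z(u) = 0
j(Y) = 2*Y
J = -19 (J = -19 + 0 = -19)
G = 0 (G = (2*0)/(-19) = 0*(-1/19) = 0)
-6 + G*x = -6 + 0*(-2) = -6 + 0 = -6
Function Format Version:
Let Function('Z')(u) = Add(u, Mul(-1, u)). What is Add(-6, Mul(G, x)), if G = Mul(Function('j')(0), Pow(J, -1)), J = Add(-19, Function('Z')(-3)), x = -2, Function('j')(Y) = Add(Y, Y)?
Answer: -6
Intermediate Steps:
Function('Z')(u) = 0
Function('j')(Y) = Mul(2, Y)
J = -19 (J = Add(-19, 0) = -19)
G = 0 (G = Mul(Mul(2, 0), Pow(-19, -1)) = Mul(0, Rational(-1, 19)) = 0)
Add(-6, Mul(G, x)) = Add(-6, Mul(0, -2)) = Add(-6, 0) = -6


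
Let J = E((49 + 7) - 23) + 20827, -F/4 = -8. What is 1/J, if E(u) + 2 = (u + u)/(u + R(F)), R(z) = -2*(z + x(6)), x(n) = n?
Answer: 43/895409 ≈ 4.8023e-5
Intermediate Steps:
F = 32 (F = -4*(-8) = 32)
R(z) = -12 - 2*z (R(z) = -2*(z + 6) = -2*(6 + z) = -12 - 2*z)
E(u) = -2 + 2*u/(-76 + u) (E(u) = -2 + (u + u)/(u + (-12 - 2*32)) = -2 + (2*u)/(u + (-12 - 64)) = -2 + (2*u)/(u - 76) = -2 + (2*u)/(-76 + u) = -2 + 2*u/(-76 + u))
J = 895409/43 (J = 152/(-76 + ((49 + 7) - 23)) + 20827 = 152/(-76 + (56 - 23)) + 20827 = 152/(-76 + 33) + 20827 = 152/(-43) + 20827 = 152*(-1/43) + 20827 = -152/43 + 20827 = 895409/43 ≈ 20823.)
1/J = 1/(895409/43) = 43/895409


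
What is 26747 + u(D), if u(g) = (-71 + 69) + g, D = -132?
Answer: 26613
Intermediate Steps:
u(g) = -2 + g
26747 + u(D) = 26747 + (-2 - 132) = 26747 - 134 = 26613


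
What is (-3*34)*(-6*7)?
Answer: 4284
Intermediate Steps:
(-3*34)*(-6*7) = -102*(-42) = 4284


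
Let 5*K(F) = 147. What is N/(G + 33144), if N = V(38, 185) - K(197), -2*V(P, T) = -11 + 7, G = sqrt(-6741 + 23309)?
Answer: -567591/686567605 + 137*sqrt(4142)/2746270420 ≈ -0.00082350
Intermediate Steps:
G = 2*sqrt(4142) (G = sqrt(16568) = 2*sqrt(4142) ≈ 128.72)
V(P, T) = 2 (V(P, T) = -(-11 + 7)/2 = -1/2*(-4) = 2)
K(F) = 147/5 (K(F) = (1/5)*147 = 147/5)
N = -137/5 (N = 2 - 1*147/5 = 2 - 147/5 = -137/5 ≈ -27.400)
N/(G + 33144) = -137/(5*(2*sqrt(4142) + 33144)) = -137/(5*(33144 + 2*sqrt(4142)))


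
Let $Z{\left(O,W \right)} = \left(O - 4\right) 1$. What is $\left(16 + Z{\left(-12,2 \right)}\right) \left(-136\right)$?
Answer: $0$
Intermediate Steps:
$Z{\left(O,W \right)} = -4 + O$ ($Z{\left(O,W \right)} = \left(-4 + O\right) 1 = -4 + O$)
$\left(16 + Z{\left(-12,2 \right)}\right) \left(-136\right) = \left(16 - 16\right) \left(-136\right) = 0 \left(-136\right) = 0$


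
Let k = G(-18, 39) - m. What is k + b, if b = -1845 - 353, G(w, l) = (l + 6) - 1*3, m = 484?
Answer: -2640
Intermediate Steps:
G(w, l) = 3 + l (G(w, l) = (6 + l) - 3 = 3 + l)
b = -2198
k = -442 (k = (3 + 39) - 1*484 = 42 - 484 = -442)
k + b = -442 - 2198 = -2640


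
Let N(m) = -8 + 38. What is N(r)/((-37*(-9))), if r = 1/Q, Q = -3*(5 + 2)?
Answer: 10/111 ≈ 0.090090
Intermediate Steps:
Q = -21 (Q = -3*7 = -21)
r = -1/21 (r = 1/(-21) = -1/21 ≈ -0.047619)
N(m) = 30
N(r)/((-37*(-9))) = 30/((-37*(-9))) = 30/333 = 30*(1/333) = 10/111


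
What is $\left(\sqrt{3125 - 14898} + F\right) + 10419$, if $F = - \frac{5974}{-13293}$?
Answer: $\frac{138505741}{13293} + i \sqrt{11773} \approx 10419.0 + 108.5 i$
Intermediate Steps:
$F = \frac{5974}{13293}$ ($F = \left(-5974\right) \left(- \frac{1}{13293}\right) = \frac{5974}{13293} \approx 0.44941$)
$\left(\sqrt{3125 - 14898} + F\right) + 10419 = \left(\sqrt{3125 - 14898} + \frac{5974}{13293}\right) + 10419 = \left(\sqrt{-11773} + \frac{5974}{13293}\right) + 10419 = \left(i \sqrt{11773} + \frac{5974}{13293}\right) + 10419 = \left(\frac{5974}{13293} + i \sqrt{11773}\right) + 10419 = \frac{138505741}{13293} + i \sqrt{11773}$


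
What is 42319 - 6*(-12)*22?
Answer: 43903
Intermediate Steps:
42319 - 6*(-12)*22 = 42319 - (-72)*22 = 42319 - 1*(-1584) = 42319 + 1584 = 43903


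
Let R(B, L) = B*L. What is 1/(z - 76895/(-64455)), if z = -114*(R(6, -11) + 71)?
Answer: -12891/7332491 ≈ -0.0017581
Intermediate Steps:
z = -570 (z = -114*(6*(-11) + 71) = -114*(-66 + 71) = -114*5 = -570)
1/(z - 76895/(-64455)) = 1/(-570 - 76895/(-64455)) = 1/(-570 - 76895*(-1/64455)) = 1/(-570 + 15379/12891) = 1/(-7332491/12891) = -12891/7332491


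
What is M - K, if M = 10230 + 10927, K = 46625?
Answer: -25468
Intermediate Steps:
M = 21157
M - K = 21157 - 1*46625 = 21157 - 46625 = -25468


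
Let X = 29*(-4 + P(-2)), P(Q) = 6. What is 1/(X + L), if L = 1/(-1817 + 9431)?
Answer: 7614/441613 ≈ 0.017241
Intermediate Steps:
L = 1/7614 ≈ 0.00013134
X = 58 (X = 29*(-4 + 6) = 29*2 = 58)
1/(X + L) = 1/(58 + 1/7614) = 1/(441613/7614) = 7614/441613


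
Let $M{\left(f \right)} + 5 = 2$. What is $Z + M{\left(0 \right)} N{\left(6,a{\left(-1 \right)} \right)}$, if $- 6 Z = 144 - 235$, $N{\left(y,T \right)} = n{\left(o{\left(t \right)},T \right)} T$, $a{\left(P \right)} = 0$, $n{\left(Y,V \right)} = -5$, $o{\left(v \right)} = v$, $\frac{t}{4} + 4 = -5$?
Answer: $\frac{91}{6} \approx 15.167$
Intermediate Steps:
$t = -36$ ($t = -16 + 4 \left(-5\right) = -16 - 20 = -36$)
$M{\left(f \right)} = -3$ ($M{\left(f \right)} = -5 + 2 = -3$)
$N{\left(y,T \right)} = - 5 T$
$Z = \frac{91}{6}$ ($Z = - \frac{144 - 235}{6} = \left(- \frac{1}{6}\right) \left(-91\right) = \frac{91}{6} \approx 15.167$)
$Z + M{\left(0 \right)} N{\left(6,a{\left(-1 \right)} \right)} = \frac{91}{6} - 3 \left(\left(-5\right) 0\right) = \frac{91}{6} - 0 = \frac{91}{6} + 0 = \frac{91}{6}$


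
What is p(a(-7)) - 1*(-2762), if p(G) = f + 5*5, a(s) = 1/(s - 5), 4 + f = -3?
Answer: 2780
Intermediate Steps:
f = -7 (f = -4 - 3 = -7)
a(s) = 1/(-5 + s)
p(G) = 18 (p(G) = -7 + 5*5 = -7 + 25 = 18)
p(a(-7)) - 1*(-2762) = 18 - 1*(-2762) = 18 + 2762 = 2780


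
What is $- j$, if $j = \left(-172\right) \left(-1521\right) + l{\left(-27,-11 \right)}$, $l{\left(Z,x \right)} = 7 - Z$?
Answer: $-261646$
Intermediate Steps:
$j = 261646$ ($j = \left(-172\right) \left(-1521\right) + \left(7 - -27\right) = 261612 + \left(7 + 27\right) = 261612 + 34 = 261646$)
$- j = \left(-1\right) 261646 = -261646$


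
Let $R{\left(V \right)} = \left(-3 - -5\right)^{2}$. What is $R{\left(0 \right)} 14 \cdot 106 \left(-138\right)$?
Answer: $-819168$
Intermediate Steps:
$R{\left(V \right)} = 4$ ($R{\left(V \right)} = \left(-3 + 5\right)^{2} = 2^{2} = 4$)
$R{\left(0 \right)} 14 \cdot 106 \left(-138\right) = 4 \cdot 14 \cdot 106 \left(-138\right) = 56 \cdot 106 \left(-138\right) = 5936 \left(-138\right) = -819168$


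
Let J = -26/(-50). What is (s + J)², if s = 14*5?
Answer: 3108169/625 ≈ 4973.1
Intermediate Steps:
J = 13/25 (J = -26*(-1/50) = 13/25 ≈ 0.52000)
s = 70
(s + J)² = (70 + 13/25)² = (1763/25)² = 3108169/625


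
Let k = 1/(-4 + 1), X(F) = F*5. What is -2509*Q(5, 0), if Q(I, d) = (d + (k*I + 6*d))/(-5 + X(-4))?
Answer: -2509/15 ≈ -167.27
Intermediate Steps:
X(F) = 5*F
k = -1/3 (k = 1/(-3) = -1/3 ≈ -0.33333)
Q(I, d) = -7*d/25 + I/75 (Q(I, d) = (d + (-I/3 + 6*d))/(-5 + 5*(-4)) = (d + (6*d - I/3))/(-5 - 20) = (7*d - I/3)/(-25) = (7*d - I/3)*(-1/25) = -7*d/25 + I/75)
-2509*Q(5, 0) = -2509*(-7/25*0 + (1/75)*5) = -2509*(0 + 1/15) = -2509*1/15 = -2509/15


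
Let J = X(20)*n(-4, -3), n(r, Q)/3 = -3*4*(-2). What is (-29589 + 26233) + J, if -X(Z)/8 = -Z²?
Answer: 227044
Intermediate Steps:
n(r, Q) = 72 (n(r, Q) = 3*(-3*4*(-2)) = 3*(-12*(-2)) = 3*24 = 72)
X(Z) = 8*Z² (X(Z) = -(-8)*Z² = 8*Z²)
J = 230400 (J = (8*20²)*72 = (8*400)*72 = 3200*72 = 230400)
(-29589 + 26233) + J = (-29589 + 26233) + 230400 = -3356 + 230400 = 227044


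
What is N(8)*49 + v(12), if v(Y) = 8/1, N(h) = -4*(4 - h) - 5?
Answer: 547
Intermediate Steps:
N(h) = -21 + 4*h (N(h) = (-16 + 4*h) - 5 = -21 + 4*h)
v(Y) = 8 (v(Y) = 8*1 = 8)
N(8)*49 + v(12) = (-21 + 4*8)*49 + 8 = (-21 + 32)*49 + 8 = 11*49 + 8 = 539 + 8 = 547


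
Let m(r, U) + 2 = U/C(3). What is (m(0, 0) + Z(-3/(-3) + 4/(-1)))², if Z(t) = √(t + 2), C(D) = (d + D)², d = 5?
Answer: (-2 + I)² ≈ 3.0 - 4.0*I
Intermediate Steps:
C(D) = (5 + D)²
m(r, U) = -2 + U/64 (m(r, U) = -2 + U/((5 + 3)²) = -2 + U/(8²) = -2 + U/64)
Z(t) = √(2 + t)
(m(0, 0) + Z(-3/(-3) + 4/(-1)))² = ((-2 + (1/64)*0) + √(2 + (-3/(-3) + 4/(-1))))² = ((-2 + 0) + √(2 + (-3*(-⅓) + 4*(-1))))² = (-2 + √(2 + (1 - 4)))² = (-2 + √(2 - 3))² = (-2 + √(-1))² = (-2 + I)²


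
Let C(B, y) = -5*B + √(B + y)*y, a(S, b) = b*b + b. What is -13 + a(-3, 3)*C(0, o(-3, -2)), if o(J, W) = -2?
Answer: -13 - 24*I*√2 ≈ -13.0 - 33.941*I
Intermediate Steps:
a(S, b) = b + b² (a(S, b) = b² + b = b + b²)
C(B, y) = -5*B + y*√(B + y)
-13 + a(-3, 3)*C(0, o(-3, -2)) = -13 + (3*(1 + 3))*(-5*0 - 2*√(0 - 2)) = -13 + (3*4)*(0 - 2*I*√2) = -13 + 12*(0 - 2*I*√2) = -13 + 12*(-2*I*√2) = -13 - 24*I*√2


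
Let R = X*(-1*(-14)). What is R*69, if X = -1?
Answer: -966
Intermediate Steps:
R = -14 (R = -(-1)*(-14) = -1*14 = -14)
R*69 = -14*69 = -966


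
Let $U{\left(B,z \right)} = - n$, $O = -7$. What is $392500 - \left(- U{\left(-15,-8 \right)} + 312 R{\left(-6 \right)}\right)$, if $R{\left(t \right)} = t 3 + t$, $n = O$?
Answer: $399995$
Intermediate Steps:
$n = -7$
$R{\left(t \right)} = 4 t$ ($R{\left(t \right)} = 3 t + t = 4 t$)
$U{\left(B,z \right)} = 7$ ($U{\left(B,z \right)} = \left(-1\right) \left(-7\right) = 7$)
$392500 - \left(- U{\left(-15,-8 \right)} + 312 R{\left(-6 \right)}\right) = 392500 - \left(-7 + 312 \cdot 4 \left(-6\right)\right) = 392500 + \left(\left(-312\right) \left(-24\right) + 7\right) = 392500 + \left(7488 + 7\right) = 392500 + 7495 = 399995$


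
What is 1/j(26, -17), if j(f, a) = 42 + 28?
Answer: 1/70 ≈ 0.014286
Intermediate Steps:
j(f, a) = 70
1/j(26, -17) = 1/70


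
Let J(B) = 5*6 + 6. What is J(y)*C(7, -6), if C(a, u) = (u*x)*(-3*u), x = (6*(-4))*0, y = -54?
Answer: 0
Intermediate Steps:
x = 0 (x = -24*0 = 0)
J(B) = 36 (J(B) = 30 + 6 = 36)
C(a, u) = 0 (C(a, u) = (u*0)*(-3*u) = 0*(-3*u) = 0)
J(y)*C(7, -6) = 36*0 = 0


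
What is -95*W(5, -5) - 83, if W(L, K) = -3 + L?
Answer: -273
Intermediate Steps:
-95*W(5, -5) - 83 = -95*(-3 + 5) - 83 = -95*2 - 83 = -190 - 83 = -273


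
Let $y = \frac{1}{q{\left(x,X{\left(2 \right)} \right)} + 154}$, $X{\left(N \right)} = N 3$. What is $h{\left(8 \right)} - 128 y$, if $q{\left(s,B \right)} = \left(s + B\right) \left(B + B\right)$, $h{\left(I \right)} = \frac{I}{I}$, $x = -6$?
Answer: $\frac{13}{77} \approx 0.16883$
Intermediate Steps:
$h{\left(I \right)} = 1$
$X{\left(N \right)} = 3 N$
$q{\left(s,B \right)} = 2 B \left(B + s\right)$ ($q{\left(s,B \right)} = \left(B + s\right) 2 B = 2 B \left(B + s\right)$)
$y = \frac{1}{154}$ ($y = \frac{1}{2 \cdot 3 \cdot 2 \left(3 \cdot 2 - 6\right) + 154} = \frac{1}{2 \cdot 6 \left(6 - 6\right) + 154} = \frac{1}{2 \cdot 6 \cdot 0 + 154} = \frac{1}{0 + 154} = \frac{1}{154} \approx 0.0064935$)
$h{\left(8 \right)} - 128 y = 1 - \frac{64}{77} = \frac{13}{77}$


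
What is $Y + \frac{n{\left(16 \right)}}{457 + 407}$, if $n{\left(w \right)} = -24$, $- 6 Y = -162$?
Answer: $\frac{971}{36} \approx 26.972$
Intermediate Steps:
$Y = 27$ ($Y = \left(- \frac{1}{6}\right) \left(-162\right) = 27$)
$Y + \frac{n{\left(16 \right)}}{457 + 407} = 27 + \frac{1}{457 + 407} \left(-24\right) = 27 + \frac{1}{864} \left(-24\right) = 27 - \frac{1}{36} = \frac{971}{36}$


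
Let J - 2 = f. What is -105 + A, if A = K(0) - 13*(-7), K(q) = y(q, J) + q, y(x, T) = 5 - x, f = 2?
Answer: -9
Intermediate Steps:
J = 4 (J = 2 + 2 = 4)
K(q) = 5 (K(q) = (5 - q) + q = 5)
A = 96 (A = 5 - 13*(-7) = 5 + 91 = 96)
-105 + A = -105 + 96 = -9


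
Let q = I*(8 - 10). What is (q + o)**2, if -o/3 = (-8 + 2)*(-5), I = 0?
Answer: 8100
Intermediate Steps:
q = 0 (q = 0*(8 - 10) = 0*(-2) = 0)
o = -90 (o = -3*(-8 + 2)*(-5) = -(-18)*(-5) = -3*30 = -90)
(q + o)**2 = (0 - 90)**2 = (-90)**2 = 8100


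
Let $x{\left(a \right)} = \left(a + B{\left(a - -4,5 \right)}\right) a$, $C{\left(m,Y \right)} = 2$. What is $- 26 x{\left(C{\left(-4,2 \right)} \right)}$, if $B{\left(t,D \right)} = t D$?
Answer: $-1664$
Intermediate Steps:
$B{\left(t,D \right)} = D t$
$x{\left(a \right)} = a \left(20 + 6 a\right)$ ($x{\left(a \right)} = \left(a + 5 \left(a - -4\right)\right) a = \left(a + 5 \left(a + 4\right)\right) a = \left(a + 5 \left(4 + a\right)\right) a = \left(a + \left(20 + 5 a\right)\right) a = \left(20 + 6 a\right) a = a \left(20 + 6 a\right)$)
$- 26 x{\left(C{\left(-4,2 \right)} \right)} = - 26 \cdot 2 \cdot 2 \left(10 + 3 \cdot 2\right) = - 26 \cdot 2 \cdot 2 \left(10 + 6\right) = - 26 \cdot 2 \cdot 2 \cdot 16 = \left(-26\right) 64 = -1664$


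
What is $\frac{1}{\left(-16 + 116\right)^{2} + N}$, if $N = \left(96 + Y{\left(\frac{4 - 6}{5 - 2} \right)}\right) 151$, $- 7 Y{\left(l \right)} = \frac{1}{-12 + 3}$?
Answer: $\frac{63}{1543399} \approx 4.0819 \cdot 10^{-5}$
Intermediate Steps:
$Y{\left(l \right)} = \frac{1}{63}$ ($Y{\left(l \right)} = - \frac{1}{7 \left(-12 + 3\right)} = - \frac{1}{7 \left(-9\right)} = \left(- \frac{1}{7}\right) \left(- \frac{1}{9}\right) = \frac{1}{63}$)
$N = \frac{913399}{63}$ ($N = \left(96 + \frac{1}{63}\right) 151 = \frac{6049}{63} \cdot 151 = \frac{913399}{63} \approx 14498.0$)
$\frac{1}{\left(-16 + 116\right)^{2} + N} = \frac{1}{\left(-16 + 116\right)^{2} + \frac{913399}{63}} = \frac{1}{100^{2} + \frac{913399}{63}} = \frac{1}{10000 + \frac{913399}{63}} = \frac{1}{\frac{1543399}{63}} = \frac{63}{1543399}$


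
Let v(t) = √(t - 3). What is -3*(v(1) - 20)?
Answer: 60 - 3*I*√2 ≈ 60.0 - 4.2426*I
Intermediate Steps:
v(t) = √(-3 + t)
-3*(v(1) - 20) = -3*(√(-3 + 1) - 20) = -3*(√(-2) - 20) = -3*(I*√2 - 20) = -3*(-20 + I*√2) = 60 - 3*I*√2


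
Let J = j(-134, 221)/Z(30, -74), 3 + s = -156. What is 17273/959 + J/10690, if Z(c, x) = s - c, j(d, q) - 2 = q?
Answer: 712210777/39542310 ≈ 18.011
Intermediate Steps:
s = -159 (s = -3 - 156 = -159)
j(d, q) = 2 + q
Z(c, x) = -159 - c
J = -223/189 (J = (2 + 221)/(-159 - 1*30) = 223/(-159 - 30) = 223/(-189) = 223*(-1/189) = -223/189 ≈ -1.1799)
17273/959 + J/10690 = 17273/959 - 223/189/10690 = 17273*(1/959) - 223/189*1/10690 = 17273/959 - 223/2020410 = 712210777/39542310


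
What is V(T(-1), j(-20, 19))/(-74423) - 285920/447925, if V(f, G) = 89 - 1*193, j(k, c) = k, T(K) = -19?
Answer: -223499368/350904445 ≈ -0.63692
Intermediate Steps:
V(f, G) = -104 (V(f, G) = 89 - 193 = -104)
V(T(-1), j(-20, 19))/(-74423) - 285920/447925 = -104/(-74423) - 285920/447925 = -104*(-1/74423) - 285920*1/447925 = 104/74423 - 57184/89585 = -223499368/350904445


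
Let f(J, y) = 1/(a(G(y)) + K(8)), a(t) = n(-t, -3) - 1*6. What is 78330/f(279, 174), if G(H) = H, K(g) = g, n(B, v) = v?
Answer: -78330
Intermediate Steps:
a(t) = -9 (a(t) = -3 - 1*6 = -3 - 6 = -9)
f(J, y) = -1 (f(J, y) = 1/(-9 + 8) = 1/(-1) = -1)
78330/f(279, 174) = 78330/(-1) = 78330*(-1) = -78330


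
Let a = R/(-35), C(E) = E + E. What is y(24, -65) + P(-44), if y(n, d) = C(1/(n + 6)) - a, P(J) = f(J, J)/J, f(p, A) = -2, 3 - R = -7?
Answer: 919/2310 ≈ 0.39784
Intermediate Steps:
R = 10 (R = 3 - 1*(-7) = 3 + 7 = 10)
P(J) = -2/J
C(E) = 2*E
a = -2/7 (a = 10/(-35) = 10*(-1/35) = -2/7 ≈ -0.28571)
y(n, d) = 2/7 + 2/(6 + n) (y(n, d) = 2/(n + 6) - 1*(-2/7) = 2/(6 + n) + 2/7 = 2/7 + 2/(6 + n))
y(24, -65) + P(-44) = 2*(13 + 24)/(7*(6 + 24)) - 2/(-44) = (2/7)*37/30 - 2*(-1/44) = (2/7)*(1/30)*37 + 1/22 = 37/105 + 1/22 = 919/2310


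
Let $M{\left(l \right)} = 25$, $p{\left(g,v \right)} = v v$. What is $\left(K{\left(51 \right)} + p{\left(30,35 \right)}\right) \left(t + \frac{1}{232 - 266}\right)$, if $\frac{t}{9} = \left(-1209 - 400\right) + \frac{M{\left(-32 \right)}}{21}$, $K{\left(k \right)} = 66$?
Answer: $- \frac{4446120085}{238} \approx -1.8681 \cdot 10^{7}$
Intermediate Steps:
$p{\left(g,v \right)} = v^{2}$
$t = - \frac{101292}{7}$ ($t = 9 \left(\left(-1209 - 400\right) + \frac{25}{21}\right) = 9 \left(-1609 + 25 \cdot \frac{1}{21}\right) = 9 \left(-1609 + \frac{25}{21}\right) = 9 \left(- \frac{33764}{21}\right) = - \frac{101292}{7} \approx -14470.0$)
$\left(K{\left(51 \right)} + p{\left(30,35 \right)}\right) \left(t + \frac{1}{232 - 266}\right) = \left(66 + 35^{2}\right) \left(- \frac{101292}{7} + \frac{1}{232 - 266}\right) = \left(66 + 1225\right) \left(- \frac{101292}{7} + \frac{1}{-34}\right) = 1291 \left(- \frac{101292}{7} - \frac{1}{34}\right) = 1291 \left(- \frac{3443935}{238}\right) = - \frac{4446120085}{238}$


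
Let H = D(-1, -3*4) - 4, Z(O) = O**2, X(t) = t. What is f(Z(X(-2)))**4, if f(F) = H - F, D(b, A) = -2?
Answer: 10000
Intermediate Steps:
H = -6 (H = -2 - 4 = -6)
f(F) = -6 - F
f(Z(X(-2)))**4 = (-6 - 1*(-2)**2)**4 = (-6 - 1*4)**4 = (-6 - 4)**4 = (-10)**4 = 10000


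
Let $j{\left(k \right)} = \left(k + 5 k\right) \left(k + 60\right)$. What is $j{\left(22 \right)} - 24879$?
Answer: $-14055$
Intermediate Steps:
$j{\left(k \right)} = 6 k \left(60 + k\right)$
$j{\left(22 \right)} - 24879 = 6 \cdot 22 \left(60 + 22\right) - 24879 = 6 \cdot 22 \cdot 82 - 24879 = 10824 - 24879 = -14055$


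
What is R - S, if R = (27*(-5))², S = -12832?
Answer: 31057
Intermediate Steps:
R = 18225 (R = (-135)² = 18225)
R - S = 18225 - 1*(-12832) = 18225 + 12832 = 31057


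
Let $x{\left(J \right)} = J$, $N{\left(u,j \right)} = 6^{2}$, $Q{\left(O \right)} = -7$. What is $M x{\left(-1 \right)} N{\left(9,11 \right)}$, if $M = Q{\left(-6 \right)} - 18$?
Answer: $900$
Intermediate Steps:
$N{\left(u,j \right)} = 36$
$M = -25$ ($M = -7 - 18 = -25$)
$M x{\left(-1 \right)} N{\left(9,11 \right)} = \left(-25\right) \left(-1\right) 36 = 25 \cdot 36 = 900$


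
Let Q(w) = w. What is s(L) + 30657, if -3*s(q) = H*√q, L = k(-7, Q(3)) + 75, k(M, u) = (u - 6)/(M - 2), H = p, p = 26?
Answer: 30657 - 26*√678/9 ≈ 30582.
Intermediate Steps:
H = 26
k(M, u) = (-6 + u)/(-2 + M)
L = 226/3 (L = (-6 + 3)/(-2 - 7) + 75 = -3/(-9) + 75 = -⅑*(-3) + 75 = ⅓ + 75 = 226/3 ≈ 75.333)
s(q) = -26*√q/3
s(L) + 30657 = -26*√678/9 + 30657 = 30657 - 26*√678/9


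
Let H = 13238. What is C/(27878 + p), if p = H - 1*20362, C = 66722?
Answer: 33361/10377 ≈ 3.2149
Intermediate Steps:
p = -7124 (p = 13238 - 1*20362 = 13238 - 20362 = -7124)
C/(27878 + p) = 66722/(27878 - 7124) = 66722/20754 = 66722*(1/20754) = 33361/10377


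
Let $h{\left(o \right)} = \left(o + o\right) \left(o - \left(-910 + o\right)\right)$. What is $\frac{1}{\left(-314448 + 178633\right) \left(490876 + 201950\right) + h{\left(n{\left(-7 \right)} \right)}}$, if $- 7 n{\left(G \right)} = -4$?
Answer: $- \frac{1}{94096162150} \approx -1.0627 \cdot 10^{-11}$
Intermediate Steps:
$n{\left(G \right)} = \frac{4}{7}$ ($n{\left(G \right)} = \left(- \frac{1}{7}\right) \left(-4\right) = \frac{4}{7}$)
$h{\left(o \right)} = 1820 o$ ($h{\left(o \right)} = 2 o 910 = 1820 o$)
$\frac{1}{\left(-314448 + 178633\right) \left(490876 + 201950\right) + h{\left(n{\left(-7 \right)} \right)}} = \frac{1}{\left(-314448 + 178633\right) \left(490876 + 201950\right) + 1820 \cdot \frac{4}{7}} = \frac{1}{\left(-135815\right) 692826 + 1040} = \frac{1}{-94096163190 + 1040} = \frac{1}{-94096162150} = - \frac{1}{94096162150}$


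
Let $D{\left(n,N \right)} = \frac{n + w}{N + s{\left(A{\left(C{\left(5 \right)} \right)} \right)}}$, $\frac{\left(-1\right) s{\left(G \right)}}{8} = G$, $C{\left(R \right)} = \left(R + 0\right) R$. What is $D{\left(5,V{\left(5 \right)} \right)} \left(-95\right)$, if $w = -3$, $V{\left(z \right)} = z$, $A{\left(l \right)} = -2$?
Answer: $- \frac{190}{21} \approx -9.0476$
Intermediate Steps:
$C{\left(R \right)} = R^{2}$ ($C{\left(R \right)} = R R = R^{2}$)
$s{\left(G \right)} = - 8 G$
$D{\left(n,N \right)} = \frac{-3 + n}{16 + N}$ ($D{\left(n,N \right)} = \frac{n - 3}{N - -16} = \frac{-3 + n}{N + 16} = \frac{-3 + n}{16 + N}$)
$D{\left(5,V{\left(5 \right)} \right)} \left(-95\right) = \frac{-3 + 5}{16 + 5} \left(-95\right) = \frac{1}{21} \cdot 2 \left(-95\right) = \frac{2}{21} \left(-95\right) = - \frac{190}{21}$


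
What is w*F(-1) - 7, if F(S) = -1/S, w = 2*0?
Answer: -7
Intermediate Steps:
w = 0
w*F(-1) - 7 = 0*(-1/(-1)) - 7 = 0*(-1*(-1)) - 7 = 0*1 - 7 = 0 - 7 = -7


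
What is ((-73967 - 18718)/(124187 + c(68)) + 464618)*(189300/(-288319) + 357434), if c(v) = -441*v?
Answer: 4510344663290577639362/27159361481 ≈ 1.6607e+11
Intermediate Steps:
((-73967 - 18718)/(124187 + c(68)) + 464618)*(189300/(-288319) + 357434) = ((-73967 - 18718)/(124187 - 441*68) + 464618)*(189300/(-288319) + 357434) = (-92685/(124187 - 29988) + 464618)*(189300*(-1/288319) + 357434) = (-92685/94199 + 464618)*(-189300/288319 + 357434) = (-92685*1/94199 + 464618)*(103054824146/288319) = (-92685/94199 + 464618)*(103054824146/288319) = (43766458297/94199)*(103054824146/288319) = 4510344663290577639362/27159361481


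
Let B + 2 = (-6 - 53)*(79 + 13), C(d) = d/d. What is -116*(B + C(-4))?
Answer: 629764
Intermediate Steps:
C(d) = 1
B = -5430 (B = -2 + (-6 - 53)*(79 + 13) = -2 - 59*92 = -2 - 5428 = -5430)
-116*(B + C(-4)) = -116*(-5430 + 1) = -116*(-5429) = 629764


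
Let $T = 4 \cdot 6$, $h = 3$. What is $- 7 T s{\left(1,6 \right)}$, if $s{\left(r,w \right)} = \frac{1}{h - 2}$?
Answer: $-168$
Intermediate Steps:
$s{\left(r,w \right)} = 1$ ($s{\left(r,w \right)} = \frac{1}{3 - 2} = 1^{-1} = 1$)
$T = 24$
$- 7 T s{\left(1,6 \right)} = \left(-7\right) 24 \cdot 1 = \left(-168\right) 1 = -168$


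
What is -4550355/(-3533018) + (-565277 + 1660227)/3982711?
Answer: 21991226971505/14070989651798 ≈ 1.5629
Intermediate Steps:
-4550355/(-3533018) + (-565277 + 1660227)/3982711 = -4550355*(-1/3533018) + 1094950*(1/3982711) = 4550355/3533018 + 1094950/3982711 = 21991226971505/14070989651798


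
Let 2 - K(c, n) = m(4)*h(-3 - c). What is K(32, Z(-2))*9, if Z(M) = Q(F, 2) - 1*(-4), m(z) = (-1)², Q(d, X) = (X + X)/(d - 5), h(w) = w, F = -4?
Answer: 333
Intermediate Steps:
Q(d, X) = 2*X/(-5 + d) (Q(d, X) = (2*X)/(-5 + d) = 2*X/(-5 + d))
m(z) = 1
Z(M) = 32/9 (Z(M) = 2*2/(-5 - 4) - 1*(-4) = 2*2/(-9) + 4 = 2*2*(-⅑) + 4 = -4/9 + 4 = 32/9)
K(c, n) = 5 + c (K(c, n) = 2 - (-3 - c) = 2 + (3 + c) = 5 + c)
K(32, Z(-2))*9 = (5 + 32)*9 = 37*9 = 333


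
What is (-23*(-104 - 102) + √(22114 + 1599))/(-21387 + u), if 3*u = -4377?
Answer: -2369/11423 - √23713/22846 ≈ -0.21413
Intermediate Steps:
u = -1459 (u = (⅓)*(-4377) = -1459)
(-23*(-104 - 102) + √(22114 + 1599))/(-21387 + u) = (-23*(-104 - 102) + √(22114 + 1599))/(-21387 - 1459) = (-23*(-206) + √23713)/(-22846) = (4738 + √23713)*(-1/22846) = -2369/11423 - √23713/22846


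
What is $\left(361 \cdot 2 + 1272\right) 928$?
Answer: $1850432$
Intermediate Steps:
$\left(361 \cdot 2 + 1272\right) 928 = \left(722 + 1272\right) 928 = 1994 \cdot 928 = 1850432$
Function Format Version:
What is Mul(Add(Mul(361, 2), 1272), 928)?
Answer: 1850432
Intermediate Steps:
Mul(Add(Mul(361, 2), 1272), 928) = Mul(Add(722, 1272), 928) = Mul(1994, 928) = 1850432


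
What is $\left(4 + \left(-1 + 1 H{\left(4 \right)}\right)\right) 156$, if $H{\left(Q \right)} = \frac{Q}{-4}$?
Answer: $312$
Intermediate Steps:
$H{\left(Q \right)} = - \frac{Q}{4}$ ($H{\left(Q \right)} = Q \left(- \frac{1}{4}\right) = - \frac{Q}{4}$)
$\left(4 + \left(-1 + 1 H{\left(4 \right)}\right)\right) 156 = \left(4 - \left(1 - \left(- \frac{1}{4}\right) 4\right)\right) 156 = \left(4 + \left(-1 + 1 \left(-1\right)\right)\right) 156 = \left(4 - 2\right) 156 = 2 \cdot 156 = 312$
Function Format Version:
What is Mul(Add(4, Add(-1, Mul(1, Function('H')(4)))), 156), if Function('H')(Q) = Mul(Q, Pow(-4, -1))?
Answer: 312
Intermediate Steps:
Function('H')(Q) = Mul(Rational(-1, 4), Q) (Function('H')(Q) = Mul(Q, Rational(-1, 4)) = Mul(Rational(-1, 4), Q))
Mul(Add(4, Add(-1, Mul(1, Function('H')(4)))), 156) = Mul(Add(4, Add(-1, Mul(1, Mul(Rational(-1, 4), 4)))), 156) = Mul(Add(4, Add(-1, Mul(1, -1))), 156) = Mul(Add(4, Add(-1, -1)), 156) = Mul(Add(4, -2), 156) = Mul(2, 156) = 312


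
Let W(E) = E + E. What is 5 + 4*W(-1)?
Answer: -3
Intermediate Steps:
W(E) = 2*E
5 + 4*W(-1) = 5 + 4*(2*(-1)) = 5 + 4*(-2) = 5 - 8 = -3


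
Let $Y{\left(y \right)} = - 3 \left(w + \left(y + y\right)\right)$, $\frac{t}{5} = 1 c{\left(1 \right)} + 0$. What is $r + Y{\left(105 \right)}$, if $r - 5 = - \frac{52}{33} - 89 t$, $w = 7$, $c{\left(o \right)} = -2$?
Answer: $\frac{8000}{33} \approx 242.42$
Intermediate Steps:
$t = -10$ ($t = 5 \left(1 \left(-2\right) + 0\right) = 5 \left(-2 + 0\right) = 5 \left(-2\right) = -10$)
$r = \frac{29483}{33}$ ($r = 5 - \left(-890 + \frac{52}{33}\right) = 5 + \left(\left(-52\right) \frac{1}{33} + 890\right) = 5 + \left(- \frac{52}{33} + 890\right) = 5 + \frac{29318}{33} = \frac{29483}{33} \approx 893.42$)
$Y{\left(y \right)} = -21 - 6 y$ ($Y{\left(y \right)} = - 3 \left(7 + \left(y + y\right)\right) = - 3 \left(7 + 2 y\right) = -21 - 6 y$)
$r + Y{\left(105 \right)} = \frac{29483}{33} - 651 = \frac{8000}{33}$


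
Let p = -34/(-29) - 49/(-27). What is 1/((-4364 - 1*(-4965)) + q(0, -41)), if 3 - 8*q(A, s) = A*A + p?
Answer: 3132/1882337 ≈ 0.0016639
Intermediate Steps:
p = 2339/783 (p = -34*(-1/29) - 49*(-1/27) = 34/29 + 49/27 = 2339/783 ≈ 2.9872)
q(A, s) = 5/3132 - A²/8 (q(A, s) = 3/8 - (A*A + 2339/783)/8 = 3/8 - (A² + 2339/783)/8 = 3/8 - (2339/783 + A²)/8 = 3/8 + (-2339/6264 - A²/8) = 5/3132 - A²/8)
1/((-4364 - 1*(-4965)) + q(0, -41)) = 1/((-4364 - 1*(-4965)) + (5/3132 - ⅛*0²)) = 1/((-4364 + 4965) + (5/3132 - ⅛*0)) = 1/(601 + (5/3132 + 0)) = 1/(601 + 5/3132) = 1/(1882337/3132) = 3132/1882337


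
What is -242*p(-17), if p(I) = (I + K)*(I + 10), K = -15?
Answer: -54208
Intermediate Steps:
p(I) = (-15 + I)*(10 + I) (p(I) = (I - 15)*(I + 10) = (-15 + I)*(10 + I))
-242*p(-17) = -242*(-150 + (-17)² - 5*(-17)) = -242*(-150 + 289 + 85) = -242*224 = -54208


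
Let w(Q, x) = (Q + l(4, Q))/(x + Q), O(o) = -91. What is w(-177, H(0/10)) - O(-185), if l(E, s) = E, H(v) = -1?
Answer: 16371/178 ≈ 91.972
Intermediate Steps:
w(Q, x) = (4 + Q)/(Q + x) (w(Q, x) = (Q + 4)/(x + Q) = (4 + Q)/(Q + x))
w(-177, H(0/10)) - O(-185) = (4 - 177)/(-177 - 1) - 1*(-91) = -173/(-178) + 91 = -1/178*(-173) + 91 = 173/178 + 91 = 16371/178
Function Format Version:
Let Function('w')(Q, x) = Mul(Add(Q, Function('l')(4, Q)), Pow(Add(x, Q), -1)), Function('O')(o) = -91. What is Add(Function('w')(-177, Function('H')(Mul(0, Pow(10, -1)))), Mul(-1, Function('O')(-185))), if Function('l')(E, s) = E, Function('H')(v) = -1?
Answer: Rational(16371, 178) ≈ 91.972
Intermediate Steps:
Function('w')(Q, x) = Mul(Pow(Add(Q, x), -1), Add(4, Q)) (Function('w')(Q, x) = Mul(Add(Q, 4), Pow(Add(x, Q), -1)) = Mul(Add(4, Q), Pow(Add(Q, x), -1)) = Mul(Pow(Add(Q, x), -1), Add(4, Q)))
Add(Function('w')(-177, Function('H')(Mul(0, Pow(10, -1)))), Mul(-1, Function('O')(-185))) = Add(Mul(Pow(Add(-177, -1), -1), Add(4, -177)), Mul(-1, -91)) = Add(Mul(Pow(-178, -1), -173), 91) = Add(Mul(Rational(-1, 178), -173), 91) = Add(Rational(173, 178), 91) = Rational(16371, 178)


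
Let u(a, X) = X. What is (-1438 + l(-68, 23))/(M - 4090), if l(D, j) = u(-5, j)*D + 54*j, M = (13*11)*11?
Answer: 1760/2517 ≈ 0.69925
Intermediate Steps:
M = 1573 (M = 143*11 = 1573)
l(D, j) = 54*j + D*j (l(D, j) = j*D + 54*j = D*j + 54*j = 54*j + D*j)
(-1438 + l(-68, 23))/(M - 4090) = (-1438 + 23*(54 - 68))/(1573 - 4090) = (-1438 + 23*(-14))/(-2517) = (-1438 - 322)*(-1/2517) = -1760*(-1/2517) = 1760/2517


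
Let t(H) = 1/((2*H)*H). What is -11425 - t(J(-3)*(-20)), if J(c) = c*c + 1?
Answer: -914000001/80000 ≈ -11425.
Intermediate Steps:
J(c) = 1 + c² (J(c) = c² + 1 = 1 + c²)
t(H) = 1/(2*H²)
-11425 - t(J(-3)*(-20)) = -11425 - 1/(2*((1 + (-3)²)*(-20))²) = -11425 - 1/(2*((1 + 9)*(-20))²) = -11425 - 1/(2*(10*(-20))²) = -11425 - 1/(2*(-200)²) = -11425 - 1/(2*40000) = -11425 - 1*1/80000 = -11425 - 1/80000 = -914000001/80000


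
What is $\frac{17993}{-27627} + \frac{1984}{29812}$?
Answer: $- \frac{120398837}{205904031} \approx -0.58473$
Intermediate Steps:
$\frac{17993}{-27627} + \frac{1984}{29812} = 17993 \left(- \frac{1}{27627}\right) + 1984 \cdot \frac{1}{29812} = - \frac{17993}{27627} + \frac{496}{7453} = - \frac{120398837}{205904031}$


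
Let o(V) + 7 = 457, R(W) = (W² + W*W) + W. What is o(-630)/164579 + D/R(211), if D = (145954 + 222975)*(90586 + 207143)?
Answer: 2008611034102821/1632129943 ≈ 1.2307e+6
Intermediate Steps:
D = 109840862241 (D = 368929*297729 = 109840862241)
R(W) = W + 2*W² (R(W) = (W² + W²) + W = 2*W² + W = W + 2*W²)
o(V) = 450 (o(V) = -7 + 457 = 450)
o(-630)/164579 + D/R(211) = 450/164579 + 109840862241/((211*(1 + 2*211))) = 450*(1/164579) + 109840862241/((211*(1 + 422))) = 450/164579 + 109840862241/((211*423)) = 450/164579 + 109840862241/89253 = 450/164579 + 109840862241*(1/89253) = 450/164579 + 12204540249/9917 = 2008611034102821/1632129943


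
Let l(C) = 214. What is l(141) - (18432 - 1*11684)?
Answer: -6534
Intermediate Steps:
l(141) - (18432 - 1*11684) = 214 - (18432 - 1*11684) = 214 - (18432 - 11684) = 214 - 1*6748 = 214 - 6748 = -6534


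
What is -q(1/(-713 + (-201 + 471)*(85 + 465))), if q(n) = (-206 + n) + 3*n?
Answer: 30444118/147787 ≈ 206.00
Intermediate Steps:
q(n) = -206 + 4*n
-q(1/(-713 + (-201 + 471)*(85 + 465))) = -(-206 + 4/(-713 + (-201 + 471)*(85 + 465))) = -(-206 + 4/(-713 + 270*550)) = -(-206 + 4/(-713 + 148500)) = -(-206 + 4/147787) = -1*(-30444118/147787) = 30444118/147787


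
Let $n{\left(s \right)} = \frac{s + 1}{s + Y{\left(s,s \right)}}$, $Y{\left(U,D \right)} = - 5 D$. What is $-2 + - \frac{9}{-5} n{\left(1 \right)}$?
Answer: $- \frac{29}{10} \approx -2.9$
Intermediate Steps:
$n{\left(s \right)} = - \frac{1 + s}{4 s}$ ($n{\left(s \right)} = \frac{s + 1}{s - 5 s} = \frac{1 + s}{\left(-4\right) s} = \left(1 + s\right) \left(- \frac{1}{4 s}\right) = - \frac{1 + s}{4 s}$)
$-2 + - \frac{9}{-5} n{\left(1 \right)} = -2 + - \frac{9}{-5} \frac{-1 - 1}{4 \cdot 1} = -2 + \left(-9\right) \left(- \frac{1}{5}\right) \frac{1}{4} \cdot 1 \left(-1 - 1\right) = -2 + \frac{9 \cdot \frac{1}{4} \cdot 1 \left(-2\right)}{5} = -2 + \frac{9}{5} \left(- \frac{1}{2}\right) = -2 - \frac{9}{10} = - \frac{29}{10}$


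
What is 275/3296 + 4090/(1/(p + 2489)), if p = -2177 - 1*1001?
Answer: -9288160685/3296 ≈ -2.8180e+6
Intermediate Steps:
p = -3178 (p = -2177 - 1001 = -3178)
275/3296 + 4090/(1/(p + 2489)) = 275/3296 + 4090/(1/(-3178 + 2489)) = 275*(1/3296) + 4090/(1/(-689)) = 275/3296 + 4090/(-1/689) = 275/3296 + 4090*(-689) = 275/3296 - 2818010 = -9288160685/3296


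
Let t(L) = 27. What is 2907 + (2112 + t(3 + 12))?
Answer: 5046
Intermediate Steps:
2907 + (2112 + t(3 + 12)) = 2907 + (2112 + 27) = 2907 + 2139 = 5046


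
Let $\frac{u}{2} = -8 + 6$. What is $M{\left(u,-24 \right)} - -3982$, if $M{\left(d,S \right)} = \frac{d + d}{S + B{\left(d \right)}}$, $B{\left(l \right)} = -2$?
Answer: $\frac{51770}{13} \approx 3982.3$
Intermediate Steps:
$u = -4$ ($u = 2 \left(-8 + 6\right) = 2 \left(-2\right) = -4$)
$M{\left(d,S \right)} = \frac{2 d}{-2 + S}$ ($M{\left(d,S \right)} = \frac{d + d}{S - 2} = \frac{2 d}{-2 + S}$)
$M{\left(u,-24 \right)} - -3982 = 2 \left(-4\right) \frac{1}{-2 - 24} - -3982 = 2 \left(-4\right) \frac{1}{-26} + 3982 = 2 \left(-4\right) \left(- \frac{1}{26}\right) + 3982 = \frac{4}{13} + 3982 = \frac{51770}{13}$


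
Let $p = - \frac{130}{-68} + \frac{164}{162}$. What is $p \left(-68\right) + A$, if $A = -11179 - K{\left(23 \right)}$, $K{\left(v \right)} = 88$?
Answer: $- \frac{928733}{81} \approx -11466.0$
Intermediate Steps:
$p = \frac{8053}{2754}$ ($p = \left(-130\right) \left(- \frac{1}{68}\right) + 164 \cdot \frac{1}{162} = \frac{65}{34} + \frac{82}{81} = \frac{8053}{2754} \approx 2.9241$)
$A = -11267$ ($A = -11179 - 88 = -11267$)
$p \left(-68\right) + A = \frac{8053}{2754} \left(-68\right) - 11267 = - \frac{16106}{81} - 11267 = - \frac{928733}{81}$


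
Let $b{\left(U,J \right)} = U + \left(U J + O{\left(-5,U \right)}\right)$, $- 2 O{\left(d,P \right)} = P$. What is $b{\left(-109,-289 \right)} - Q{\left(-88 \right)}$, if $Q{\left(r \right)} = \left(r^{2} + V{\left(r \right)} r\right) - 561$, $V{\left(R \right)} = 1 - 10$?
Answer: $\frac{46943}{2} \approx 23472.0$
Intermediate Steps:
$O{\left(d,P \right)} = - \frac{P}{2}$
$V{\left(R \right)} = -9$ ($V{\left(R \right)} = 1 - 10 = -9$)
$b{\left(U,J \right)} = \frac{U}{2} + J U$ ($b{\left(U,J \right)} = U + \left(U J - \frac{U}{2}\right) = U + \left(J U - \frac{U}{2}\right) = U + \left(- \frac{U}{2} + J U\right) = \frac{U}{2} + J U$)
$Q{\left(r \right)} = -561 + r^{2} - 9 r$ ($Q{\left(r \right)} = \left(r^{2} - 9 r\right) - 561 = -561 + r^{2} - 9 r$)
$b{\left(-109,-289 \right)} - Q{\left(-88 \right)} = - 109 \left(\frac{1}{2} - 289\right) - \left(-561 + \left(-88\right)^{2} - -792\right) = \left(-109\right) \left(- \frac{577}{2}\right) - \left(-561 + 7744 + 792\right) = \frac{62893}{2} - 7975 = \frac{46943}{2}$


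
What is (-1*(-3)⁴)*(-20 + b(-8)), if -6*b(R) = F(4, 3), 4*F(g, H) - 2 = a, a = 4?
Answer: 6561/4 ≈ 1640.3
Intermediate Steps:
F(g, H) = 3/2 (F(g, H) = ½ + (¼)*4 = ½ + 1 = 3/2)
b(R) = -¼ (b(R) = -⅙*3/2 = -¼)
(-1*(-3)⁴)*(-20 + b(-8)) = (-1*(-3)⁴)*(-20 - ¼) = -1*81*(-81/4) = -81*(-81/4) = 6561/4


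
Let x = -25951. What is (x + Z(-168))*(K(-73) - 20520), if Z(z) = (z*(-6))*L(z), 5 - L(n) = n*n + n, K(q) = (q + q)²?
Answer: -22527881764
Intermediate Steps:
K(q) = 4*q² (K(q) = (2*q)² = 4*q²)
L(n) = 5 - n - n² (L(n) = 5 - (n*n + n) = 5 - (n² + n) = 5 - (n + n²) = 5 + (-n - n²) = 5 - n - n²)
Z(z) = -6*z*(5 - z - z²) (Z(z) = (z*(-6))*(5 - z - z²) = (-6*z)*(5 - z - z²) = -6*z*(5 - z - z²))
(x + Z(-168))*(K(-73) - 20520) = (-25951 + 6*(-168)*(-5 - 168 + (-168)²))*(4*(-73)² - 20520) = (-25951 + 6*(-168)*(-5 - 168 + 28224))*(4*5329 - 20520) = (-25951 + 6*(-168)*28051)*(21316 - 20520) = (-25951 - 28275408)*796 = -28301359*796 = -22527881764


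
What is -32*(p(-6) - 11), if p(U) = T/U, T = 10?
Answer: 1216/3 ≈ 405.33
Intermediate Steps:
p(U) = 10/U
-32*(p(-6) - 11) = -32*(10/(-6) - 11) = -32*(10*(-⅙) - 11) = -32*(-5/3 - 11) = -32*(-38/3) = 1216/3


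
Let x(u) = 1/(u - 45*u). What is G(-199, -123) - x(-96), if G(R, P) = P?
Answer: -519553/4224 ≈ -123.00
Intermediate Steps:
x(u) = -1/(44*u) (x(u) = 1/(-44*u) = -1/(44*u))
G(-199, -123) - x(-96) = -123 - (-1)/(44*(-96)) = -123 - (-1)*(-1)/(44*96) = -123 - 1*1/4224 = -123 - 1/4224 = -519553/4224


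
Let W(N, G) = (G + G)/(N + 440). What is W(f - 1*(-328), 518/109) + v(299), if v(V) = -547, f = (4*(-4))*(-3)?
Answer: -12162833/22236 ≈ -546.99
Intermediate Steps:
f = 48 (f = -16*(-3) = 48)
W(N, G) = 2*G/(440 + N) (W(N, G) = (2*G)/(440 + N) = 2*G/(440 + N))
W(f - 1*(-328), 518/109) + v(299) = 2*(518/109)/(440 + (48 - 1*(-328))) - 547 = 2*(518*(1/109))/(440 + (48 + 328)) - 547 = 2*(518/109)/(440 + 376) - 547 = 2*(518/109)/816 - 547 = 2*(518/109)*(1/816) - 547 = 259/22236 - 547 = -12162833/22236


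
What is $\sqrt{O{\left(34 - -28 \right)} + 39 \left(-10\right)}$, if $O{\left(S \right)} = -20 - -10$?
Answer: $20 i \approx 20.0 i$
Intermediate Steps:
$O{\left(S \right)} = -10$ ($O{\left(S \right)} = -20 + 10 = -10$)
$\sqrt{O{\left(34 - -28 \right)} + 39 \left(-10\right)} = \sqrt{-10 + 39 \left(-10\right)} = \sqrt{-10 - 390} = \sqrt{-400} = 20 i$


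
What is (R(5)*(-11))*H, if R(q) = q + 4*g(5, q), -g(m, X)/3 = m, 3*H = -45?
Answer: -9075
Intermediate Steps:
H = -15 (H = (⅓)*(-45) = -15)
g(m, X) = -3*m
R(q) = -60 + q (R(q) = q + 4*(-3*5) = q + 4*(-15) = q - 60 = -60 + q)
(R(5)*(-11))*H = ((-60 + 5)*(-11))*(-15) = -55*(-11)*(-15) = 605*(-15) = -9075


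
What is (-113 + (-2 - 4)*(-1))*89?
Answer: -9523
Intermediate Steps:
(-113 + (-2 - 4)*(-1))*89 = (-113 - 6*(-1))*89 = (-113 + 6)*89 = -107*89 = -9523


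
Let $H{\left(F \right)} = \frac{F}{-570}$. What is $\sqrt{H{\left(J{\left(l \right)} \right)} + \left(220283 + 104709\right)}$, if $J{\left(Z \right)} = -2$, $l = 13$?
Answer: $\frac{\sqrt{26397475485}}{285} \approx 570.08$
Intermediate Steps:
$H{\left(F \right)} = - \frac{F}{570}$ ($H{\left(F \right)} = F \left(- \frac{1}{570}\right) = - \frac{F}{570}$)
$\sqrt{H{\left(J{\left(l \right)} \right)} + \left(220283 + 104709\right)} = \sqrt{\left(- \frac{1}{570}\right) \left(-2\right) + \left(220283 + 104709\right)} = \sqrt{\frac{1}{285} + 324992} = \sqrt{\frac{92622721}{285}} = \frac{\sqrt{26397475485}}{285}$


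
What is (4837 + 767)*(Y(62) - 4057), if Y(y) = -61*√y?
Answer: -22735428 - 341844*√62 ≈ -2.5427e+7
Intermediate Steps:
(4837 + 767)*(Y(62) - 4057) = (4837 + 767)*(-61*√62 - 4057) = 5604*(-4057 - 61*√62) = -22735428 - 341844*√62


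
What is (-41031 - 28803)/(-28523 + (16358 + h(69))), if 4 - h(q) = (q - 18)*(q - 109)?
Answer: 69834/10121 ≈ 6.8999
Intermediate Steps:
h(q) = 4 - (-109 + q)*(-18 + q) (h(q) = 4 - (q - 18)*(q - 109) = 4 - (-18 + q)*(-109 + q) = 4 - (-109 + q)*(-18 + q))
(-41031 - 28803)/(-28523 + (16358 + h(69))) = (-41031 - 28803)/(-28523 + (16358 + (-1958 - 1*69² + 127*69))) = -69834/(-28523 + (16358 + (-1958 - 1*4761 + 8763))) = -69834/(-28523 + (16358 + (-1958 - 4761 + 8763))) = -69834/(-28523 + (16358 + 2044)) = -69834/(-28523 + 18402) = -69834/(-10121) = -69834*(-1/10121) = 69834/10121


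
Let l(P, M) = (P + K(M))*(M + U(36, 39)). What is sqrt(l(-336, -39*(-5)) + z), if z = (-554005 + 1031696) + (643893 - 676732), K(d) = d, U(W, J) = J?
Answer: 3*sqrt(45762) ≈ 641.76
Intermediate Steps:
l(P, M) = (39 + M)*(M + P) (l(P, M) = (P + M)*(M + 39) = (M + P)*(39 + M) = (39 + M)*(M + P))
z = 444852 (z = 477691 - 32839 = 444852)
sqrt(l(-336, -39*(-5)) + z) = sqrt(((-39*(-5))**2 + 39*(-39*(-5)) + 39*(-336) - 39*(-5)*(-336)) + 444852) = sqrt((195**2 + 39*195 - 13104 + 195*(-336)) + 444852) = sqrt((38025 + 7605 - 13104 - 65520) + 444852) = sqrt(-32994 + 444852) = sqrt(411858) = 3*sqrt(45762)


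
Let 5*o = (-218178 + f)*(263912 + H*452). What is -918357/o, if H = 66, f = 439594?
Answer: -417435/5912692864 ≈ -7.0600e-5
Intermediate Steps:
o = 65039621504/5 (o = ((-218178 + 439594)*(263912 + 66*452))/5 = (221416*(263912 + 29832))/5 = (221416*293744)/5 = (1/5)*65039621504 = 65039621504/5 ≈ 1.3008e+10)
-918357/o = -918357/65039621504/5 = -918357*5/65039621504 = -417435/5912692864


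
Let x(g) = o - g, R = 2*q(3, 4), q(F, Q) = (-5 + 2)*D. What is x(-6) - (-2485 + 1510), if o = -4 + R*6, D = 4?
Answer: 833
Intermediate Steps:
q(F, Q) = -12 (q(F, Q) = (-5 + 2)*4 = -3*4 = -12)
R = -24 (R = 2*(-12) = -24)
o = -148 (o = -4 - 24*6 = -4 - 144 = -148)
x(g) = -148 - g
x(-6) - (-2485 + 1510) = (-148 - 1*(-6)) - (-2485 + 1510) = (-148 + 6) - 1*(-975) = -142 + 975 = 833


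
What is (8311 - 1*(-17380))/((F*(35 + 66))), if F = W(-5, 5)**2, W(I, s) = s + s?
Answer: 25691/10100 ≈ 2.5437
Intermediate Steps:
W(I, s) = 2*s
F = 100 (F = (2*5)**2 = 10**2 = 100)
(8311 - 1*(-17380))/((F*(35 + 66))) = (8311 - 1*(-17380))/((100*(35 + 66))) = (8311 + 17380)/((100*101)) = 25691/10100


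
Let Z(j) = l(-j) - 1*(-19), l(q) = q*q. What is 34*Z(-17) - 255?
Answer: 10217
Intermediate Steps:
l(q) = q²
Z(j) = 19 + j² (Z(j) = (-j)² - 1*(-19) = j² + 19 = 19 + j²)
34*Z(-17) - 255 = 34*(19 + (-17)²) - 255 = 34*(19 + 289) - 255 = 34*308 - 255 = 10472 - 255 = 10217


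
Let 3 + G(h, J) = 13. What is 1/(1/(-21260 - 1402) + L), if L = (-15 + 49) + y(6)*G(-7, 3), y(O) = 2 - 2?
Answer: 22662/770507 ≈ 0.029412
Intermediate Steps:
G(h, J) = 10 (G(h, J) = -3 + 13 = 10)
y(O) = 0
L = 34 (L = (-15 + 49) + 0*10 = 34 + 0 = 34)
1/(1/(-21260 - 1402) + L) = 1/(1/(-21260 - 1402) + 34) = 1/(1/(-22662) + 34) = 1/(-1/22662 + 34) = 1/(770507/22662) = 22662/770507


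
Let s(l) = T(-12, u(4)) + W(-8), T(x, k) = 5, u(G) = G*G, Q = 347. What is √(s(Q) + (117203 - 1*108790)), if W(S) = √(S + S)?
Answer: √(8418 + 4*I) ≈ 91.75 + 0.0218*I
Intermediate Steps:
u(G) = G²
W(S) = √2*√S (W(S) = √(2*S) = √2*√S)
s(l) = 5 + 4*I (s(l) = 5 + √2*√(-8) = 5 + √2*(2*I*√2) = 5 + 4*I)
√(s(Q) + (117203 - 1*108790)) = √((5 + 4*I) + (117203 - 1*108790)) = √((5 + 4*I) + (117203 - 108790)) = √((5 + 4*I) + 8413) = √(8418 + 4*I)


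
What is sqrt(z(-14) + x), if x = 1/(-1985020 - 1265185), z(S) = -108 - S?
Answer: I*sqrt(993000262200555)/3250205 ≈ 9.6954*I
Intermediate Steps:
x = -1/3250205 (x = 1/(-3250205) = -1/3250205 ≈ -3.0767e-7)
sqrt(z(-14) + x) = sqrt((-108 - 1*(-14)) - 1/3250205) = sqrt((-108 + 14) - 1/3250205) = sqrt(-94 - 1/3250205) = sqrt(-305519271/3250205) = I*sqrt(993000262200555)/3250205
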